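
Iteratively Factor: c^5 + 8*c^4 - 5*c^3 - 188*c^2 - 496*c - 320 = (c - 5)*(c^4 + 13*c^3 + 60*c^2 + 112*c + 64) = (c - 5)*(c + 4)*(c^3 + 9*c^2 + 24*c + 16) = (c - 5)*(c + 4)^2*(c^2 + 5*c + 4) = (c - 5)*(c + 4)^3*(c + 1)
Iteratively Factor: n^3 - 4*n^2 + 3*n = (n - 3)*(n^2 - n) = n*(n - 3)*(n - 1)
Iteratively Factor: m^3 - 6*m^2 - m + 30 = (m - 5)*(m^2 - m - 6) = (m - 5)*(m + 2)*(m - 3)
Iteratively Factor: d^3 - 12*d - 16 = (d - 4)*(d^2 + 4*d + 4) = (d - 4)*(d + 2)*(d + 2)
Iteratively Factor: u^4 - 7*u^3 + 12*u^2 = (u)*(u^3 - 7*u^2 + 12*u) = u^2*(u^2 - 7*u + 12) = u^2*(u - 3)*(u - 4)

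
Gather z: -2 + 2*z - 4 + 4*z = 6*z - 6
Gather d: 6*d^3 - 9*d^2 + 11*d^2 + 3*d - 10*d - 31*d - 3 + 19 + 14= 6*d^3 + 2*d^2 - 38*d + 30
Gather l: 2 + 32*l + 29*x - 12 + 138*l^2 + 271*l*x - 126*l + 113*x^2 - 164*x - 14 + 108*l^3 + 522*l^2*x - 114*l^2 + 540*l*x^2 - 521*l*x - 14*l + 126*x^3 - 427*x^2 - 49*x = 108*l^3 + l^2*(522*x + 24) + l*(540*x^2 - 250*x - 108) + 126*x^3 - 314*x^2 - 184*x - 24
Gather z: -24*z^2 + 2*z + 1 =-24*z^2 + 2*z + 1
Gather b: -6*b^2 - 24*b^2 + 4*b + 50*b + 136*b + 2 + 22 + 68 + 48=-30*b^2 + 190*b + 140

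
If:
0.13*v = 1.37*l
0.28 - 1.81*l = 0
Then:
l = 0.15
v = 1.63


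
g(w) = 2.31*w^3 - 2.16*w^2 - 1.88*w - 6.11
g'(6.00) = 221.68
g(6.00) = 403.81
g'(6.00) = 221.68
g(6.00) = 403.81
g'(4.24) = 104.39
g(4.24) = 123.17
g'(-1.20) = 13.28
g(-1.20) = -10.96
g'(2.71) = 37.31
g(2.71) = 18.91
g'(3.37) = 62.26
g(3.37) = 51.43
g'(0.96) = 0.36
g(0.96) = -7.86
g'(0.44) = -2.44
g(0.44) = -7.16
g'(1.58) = 8.59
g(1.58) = -5.36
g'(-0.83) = 6.48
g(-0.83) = -7.36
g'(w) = 6.93*w^2 - 4.32*w - 1.88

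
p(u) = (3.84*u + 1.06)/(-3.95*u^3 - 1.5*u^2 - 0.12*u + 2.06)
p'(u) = (3.84*u + 1.06)*(11.85*u^2 + 3.0*u + 0.12)/(-3.95*u^3 - 1.5*u^2 - 0.12*u + 2.06)^2 + 3.84/(-3.95*u^3 - 1.5*u^2 - 0.12*u + 2.06)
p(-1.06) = -0.58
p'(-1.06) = -0.40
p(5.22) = -0.04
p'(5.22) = 0.01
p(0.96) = -1.62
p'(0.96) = 6.37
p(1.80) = -0.31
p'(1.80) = 0.37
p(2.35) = -0.17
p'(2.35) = 0.15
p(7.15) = -0.02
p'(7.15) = 0.01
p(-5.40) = -0.03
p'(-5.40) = -0.01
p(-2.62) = -0.14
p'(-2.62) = -0.11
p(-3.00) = -0.11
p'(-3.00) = -0.07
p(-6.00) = -0.03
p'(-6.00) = -0.01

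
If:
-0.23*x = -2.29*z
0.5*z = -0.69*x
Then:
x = 0.00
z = 0.00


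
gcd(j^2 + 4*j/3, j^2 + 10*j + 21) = 1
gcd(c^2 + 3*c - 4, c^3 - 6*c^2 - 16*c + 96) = c + 4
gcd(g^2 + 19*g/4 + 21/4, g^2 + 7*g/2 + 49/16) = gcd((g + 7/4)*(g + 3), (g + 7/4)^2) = g + 7/4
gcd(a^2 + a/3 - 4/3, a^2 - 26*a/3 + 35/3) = 1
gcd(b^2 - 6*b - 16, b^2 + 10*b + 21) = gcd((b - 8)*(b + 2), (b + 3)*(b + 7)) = 1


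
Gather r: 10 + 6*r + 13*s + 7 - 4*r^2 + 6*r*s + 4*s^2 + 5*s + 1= -4*r^2 + r*(6*s + 6) + 4*s^2 + 18*s + 18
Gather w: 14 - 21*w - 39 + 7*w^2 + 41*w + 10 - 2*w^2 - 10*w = 5*w^2 + 10*w - 15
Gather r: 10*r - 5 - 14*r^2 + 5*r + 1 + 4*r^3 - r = 4*r^3 - 14*r^2 + 14*r - 4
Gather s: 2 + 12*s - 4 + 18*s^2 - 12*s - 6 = 18*s^2 - 8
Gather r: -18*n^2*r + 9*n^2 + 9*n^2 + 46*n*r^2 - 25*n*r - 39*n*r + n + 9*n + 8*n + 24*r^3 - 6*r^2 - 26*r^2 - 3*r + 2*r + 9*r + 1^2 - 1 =18*n^2 + 18*n + 24*r^3 + r^2*(46*n - 32) + r*(-18*n^2 - 64*n + 8)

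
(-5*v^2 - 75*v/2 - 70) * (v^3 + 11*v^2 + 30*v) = -5*v^5 - 185*v^4/2 - 1265*v^3/2 - 1895*v^2 - 2100*v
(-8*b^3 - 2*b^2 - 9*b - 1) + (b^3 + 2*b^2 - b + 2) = -7*b^3 - 10*b + 1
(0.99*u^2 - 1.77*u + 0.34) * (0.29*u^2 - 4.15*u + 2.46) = 0.2871*u^4 - 4.6218*u^3 + 9.8795*u^2 - 5.7652*u + 0.8364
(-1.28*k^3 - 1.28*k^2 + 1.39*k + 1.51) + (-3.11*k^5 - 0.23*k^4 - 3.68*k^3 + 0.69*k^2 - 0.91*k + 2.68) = -3.11*k^5 - 0.23*k^4 - 4.96*k^3 - 0.59*k^2 + 0.48*k + 4.19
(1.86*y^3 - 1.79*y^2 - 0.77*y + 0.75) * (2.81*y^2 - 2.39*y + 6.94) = 5.2266*y^5 - 9.4753*y^4 + 15.0228*y^3 - 8.4748*y^2 - 7.1363*y + 5.205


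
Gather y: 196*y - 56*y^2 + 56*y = -56*y^2 + 252*y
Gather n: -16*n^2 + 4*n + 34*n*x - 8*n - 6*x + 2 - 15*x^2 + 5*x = -16*n^2 + n*(34*x - 4) - 15*x^2 - x + 2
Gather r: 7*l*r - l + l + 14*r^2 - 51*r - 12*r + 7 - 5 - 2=14*r^2 + r*(7*l - 63)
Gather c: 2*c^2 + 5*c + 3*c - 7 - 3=2*c^2 + 8*c - 10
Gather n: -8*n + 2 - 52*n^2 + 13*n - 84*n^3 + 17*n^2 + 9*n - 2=-84*n^3 - 35*n^2 + 14*n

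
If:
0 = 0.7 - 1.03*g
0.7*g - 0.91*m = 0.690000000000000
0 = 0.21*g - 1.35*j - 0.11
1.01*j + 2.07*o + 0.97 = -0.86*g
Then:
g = 0.68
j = 0.02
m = -0.24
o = -0.76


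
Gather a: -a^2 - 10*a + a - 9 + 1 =-a^2 - 9*a - 8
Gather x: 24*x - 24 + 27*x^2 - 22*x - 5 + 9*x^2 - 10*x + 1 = 36*x^2 - 8*x - 28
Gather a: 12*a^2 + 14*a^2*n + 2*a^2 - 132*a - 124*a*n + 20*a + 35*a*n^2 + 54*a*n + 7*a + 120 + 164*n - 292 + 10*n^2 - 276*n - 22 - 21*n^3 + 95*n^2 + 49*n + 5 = a^2*(14*n + 14) + a*(35*n^2 - 70*n - 105) - 21*n^3 + 105*n^2 - 63*n - 189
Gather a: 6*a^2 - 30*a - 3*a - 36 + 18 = 6*a^2 - 33*a - 18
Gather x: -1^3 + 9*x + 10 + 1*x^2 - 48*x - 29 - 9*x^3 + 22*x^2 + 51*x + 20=-9*x^3 + 23*x^2 + 12*x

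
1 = 1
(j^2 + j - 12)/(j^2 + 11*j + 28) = (j - 3)/(j + 7)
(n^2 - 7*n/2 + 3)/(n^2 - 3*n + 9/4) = 2*(n - 2)/(2*n - 3)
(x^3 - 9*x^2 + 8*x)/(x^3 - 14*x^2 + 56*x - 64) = x*(x - 1)/(x^2 - 6*x + 8)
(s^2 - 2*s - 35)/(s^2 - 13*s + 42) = (s + 5)/(s - 6)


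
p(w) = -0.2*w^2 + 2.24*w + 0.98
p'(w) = 2.24 - 0.4*w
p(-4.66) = -13.80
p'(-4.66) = 4.10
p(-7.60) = -27.60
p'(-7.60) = 5.28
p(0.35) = 1.74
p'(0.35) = 2.10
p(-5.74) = -18.47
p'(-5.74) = 4.54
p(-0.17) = 0.59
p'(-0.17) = 2.31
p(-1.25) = -2.13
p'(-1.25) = 2.74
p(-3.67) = -9.93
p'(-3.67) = 3.71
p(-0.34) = 0.20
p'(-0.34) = 2.38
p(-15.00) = -77.62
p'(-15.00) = 8.24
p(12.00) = -0.94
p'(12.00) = -2.56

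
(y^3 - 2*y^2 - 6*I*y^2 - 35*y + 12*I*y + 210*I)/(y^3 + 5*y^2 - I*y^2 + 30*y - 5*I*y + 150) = (y - 7)/(y + 5*I)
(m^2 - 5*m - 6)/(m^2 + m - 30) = (m^2 - 5*m - 6)/(m^2 + m - 30)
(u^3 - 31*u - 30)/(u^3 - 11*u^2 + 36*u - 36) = (u^2 + 6*u + 5)/(u^2 - 5*u + 6)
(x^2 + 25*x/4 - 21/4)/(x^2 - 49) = (x - 3/4)/(x - 7)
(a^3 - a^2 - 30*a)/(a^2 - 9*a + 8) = a*(a^2 - a - 30)/(a^2 - 9*a + 8)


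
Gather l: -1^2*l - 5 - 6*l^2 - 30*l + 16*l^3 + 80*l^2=16*l^3 + 74*l^2 - 31*l - 5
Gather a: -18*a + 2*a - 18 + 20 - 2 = -16*a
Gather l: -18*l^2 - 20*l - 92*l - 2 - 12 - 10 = -18*l^2 - 112*l - 24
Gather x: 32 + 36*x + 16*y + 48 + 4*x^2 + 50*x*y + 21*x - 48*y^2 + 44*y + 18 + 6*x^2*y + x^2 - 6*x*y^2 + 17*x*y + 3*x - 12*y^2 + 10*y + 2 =x^2*(6*y + 5) + x*(-6*y^2 + 67*y + 60) - 60*y^2 + 70*y + 100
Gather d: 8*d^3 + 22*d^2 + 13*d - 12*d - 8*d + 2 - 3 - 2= 8*d^3 + 22*d^2 - 7*d - 3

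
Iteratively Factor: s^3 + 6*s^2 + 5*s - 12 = (s + 4)*(s^2 + 2*s - 3) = (s - 1)*(s + 4)*(s + 3)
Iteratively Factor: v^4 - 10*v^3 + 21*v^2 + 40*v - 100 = (v - 5)*(v^3 - 5*v^2 - 4*v + 20) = (v - 5)^2*(v^2 - 4) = (v - 5)^2*(v + 2)*(v - 2)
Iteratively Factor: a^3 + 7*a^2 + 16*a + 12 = (a + 2)*(a^2 + 5*a + 6) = (a + 2)*(a + 3)*(a + 2)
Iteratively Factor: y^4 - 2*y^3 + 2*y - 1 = (y - 1)*(y^3 - y^2 - y + 1) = (y - 1)^2*(y^2 - 1) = (y - 1)^3*(y + 1)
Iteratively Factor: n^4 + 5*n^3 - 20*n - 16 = (n + 2)*(n^3 + 3*n^2 - 6*n - 8) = (n - 2)*(n + 2)*(n^2 + 5*n + 4) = (n - 2)*(n + 2)*(n + 4)*(n + 1)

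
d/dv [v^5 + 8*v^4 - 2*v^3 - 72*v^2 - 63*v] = 5*v^4 + 32*v^3 - 6*v^2 - 144*v - 63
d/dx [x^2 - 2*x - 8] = 2*x - 2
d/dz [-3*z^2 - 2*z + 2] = -6*z - 2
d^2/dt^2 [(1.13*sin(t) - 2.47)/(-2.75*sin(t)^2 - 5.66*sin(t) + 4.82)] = (8.545625*sin(t)^5 - 92.30595*sin(t)^4 - 42.5590000000001*sin(t)^3 - 67.183326*sin(t)^2 + 99.6724480000001*sin(t) + 162.080052)/(2.75*sin(t)^2 + 5.66*sin(t) - 4.82)^3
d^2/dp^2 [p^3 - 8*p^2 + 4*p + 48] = 6*p - 16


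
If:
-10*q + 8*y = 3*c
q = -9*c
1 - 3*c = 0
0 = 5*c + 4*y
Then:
No Solution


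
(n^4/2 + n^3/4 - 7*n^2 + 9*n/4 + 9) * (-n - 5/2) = -n^5/2 - 3*n^4/2 + 51*n^3/8 + 61*n^2/4 - 117*n/8 - 45/2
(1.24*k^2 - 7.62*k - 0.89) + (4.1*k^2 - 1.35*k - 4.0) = 5.34*k^2 - 8.97*k - 4.89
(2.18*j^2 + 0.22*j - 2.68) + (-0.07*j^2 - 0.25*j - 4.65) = 2.11*j^2 - 0.03*j - 7.33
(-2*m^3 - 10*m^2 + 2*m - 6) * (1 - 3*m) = 6*m^4 + 28*m^3 - 16*m^2 + 20*m - 6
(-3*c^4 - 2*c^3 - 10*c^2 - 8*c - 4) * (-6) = 18*c^4 + 12*c^3 + 60*c^2 + 48*c + 24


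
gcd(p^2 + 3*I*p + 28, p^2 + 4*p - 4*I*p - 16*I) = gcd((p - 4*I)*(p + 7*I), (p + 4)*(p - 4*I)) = p - 4*I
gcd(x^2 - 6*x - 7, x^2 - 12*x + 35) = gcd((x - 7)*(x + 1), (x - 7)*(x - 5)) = x - 7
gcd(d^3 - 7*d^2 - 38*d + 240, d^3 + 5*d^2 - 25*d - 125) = d - 5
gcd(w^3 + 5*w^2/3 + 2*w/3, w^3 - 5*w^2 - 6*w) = w^2 + w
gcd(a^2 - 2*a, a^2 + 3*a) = a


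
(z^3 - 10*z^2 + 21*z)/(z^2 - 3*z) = z - 7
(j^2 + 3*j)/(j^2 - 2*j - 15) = j/(j - 5)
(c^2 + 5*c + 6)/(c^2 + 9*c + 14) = (c + 3)/(c + 7)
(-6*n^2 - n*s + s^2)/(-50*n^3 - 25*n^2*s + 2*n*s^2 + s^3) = (-3*n + s)/(-25*n^2 + s^2)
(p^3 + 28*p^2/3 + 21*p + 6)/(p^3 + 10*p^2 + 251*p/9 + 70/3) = 3*(3*p^2 + 10*p + 3)/(9*p^2 + 36*p + 35)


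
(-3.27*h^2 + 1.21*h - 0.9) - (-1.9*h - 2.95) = -3.27*h^2 + 3.11*h + 2.05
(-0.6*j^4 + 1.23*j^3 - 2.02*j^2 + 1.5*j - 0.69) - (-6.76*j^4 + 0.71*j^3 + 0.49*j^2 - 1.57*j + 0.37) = 6.16*j^4 + 0.52*j^3 - 2.51*j^2 + 3.07*j - 1.06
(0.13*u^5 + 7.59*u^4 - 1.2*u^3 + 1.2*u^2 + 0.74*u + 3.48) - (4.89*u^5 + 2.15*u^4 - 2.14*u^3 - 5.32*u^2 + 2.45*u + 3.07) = -4.76*u^5 + 5.44*u^4 + 0.94*u^3 + 6.52*u^2 - 1.71*u + 0.41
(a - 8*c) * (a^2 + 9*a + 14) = a^3 - 8*a^2*c + 9*a^2 - 72*a*c + 14*a - 112*c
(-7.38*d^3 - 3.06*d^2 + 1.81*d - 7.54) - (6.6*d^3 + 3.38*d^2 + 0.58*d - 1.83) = -13.98*d^3 - 6.44*d^2 + 1.23*d - 5.71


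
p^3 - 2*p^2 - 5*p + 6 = (p - 3)*(p - 1)*(p + 2)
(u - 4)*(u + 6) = u^2 + 2*u - 24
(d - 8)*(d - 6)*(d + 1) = d^3 - 13*d^2 + 34*d + 48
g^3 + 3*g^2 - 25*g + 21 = (g - 3)*(g - 1)*(g + 7)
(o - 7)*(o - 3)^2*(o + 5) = o^4 - 8*o^3 - 14*o^2 + 192*o - 315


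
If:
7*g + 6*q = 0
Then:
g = -6*q/7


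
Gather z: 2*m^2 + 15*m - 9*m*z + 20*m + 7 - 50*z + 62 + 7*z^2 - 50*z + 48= 2*m^2 + 35*m + 7*z^2 + z*(-9*m - 100) + 117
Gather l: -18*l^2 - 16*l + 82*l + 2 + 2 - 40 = -18*l^2 + 66*l - 36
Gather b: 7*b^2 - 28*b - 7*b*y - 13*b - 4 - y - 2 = 7*b^2 + b*(-7*y - 41) - y - 6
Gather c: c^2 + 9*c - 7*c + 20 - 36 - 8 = c^2 + 2*c - 24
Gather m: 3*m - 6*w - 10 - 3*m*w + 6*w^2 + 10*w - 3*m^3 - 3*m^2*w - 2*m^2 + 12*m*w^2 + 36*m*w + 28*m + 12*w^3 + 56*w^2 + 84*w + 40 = -3*m^3 + m^2*(-3*w - 2) + m*(12*w^2 + 33*w + 31) + 12*w^3 + 62*w^2 + 88*w + 30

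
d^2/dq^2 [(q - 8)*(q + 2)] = 2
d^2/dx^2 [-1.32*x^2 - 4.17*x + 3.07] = -2.64000000000000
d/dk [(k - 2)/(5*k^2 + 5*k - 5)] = (k^2 + k - (k - 2)*(2*k + 1) - 1)/(5*(k^2 + k - 1)^2)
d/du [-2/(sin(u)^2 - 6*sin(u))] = 4*(sin(u) - 3)*cos(u)/((sin(u) - 6)^2*sin(u)^2)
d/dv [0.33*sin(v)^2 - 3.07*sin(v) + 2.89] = (0.66*sin(v) - 3.07)*cos(v)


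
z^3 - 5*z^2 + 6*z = z*(z - 3)*(z - 2)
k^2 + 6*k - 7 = (k - 1)*(k + 7)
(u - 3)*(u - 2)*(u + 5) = u^3 - 19*u + 30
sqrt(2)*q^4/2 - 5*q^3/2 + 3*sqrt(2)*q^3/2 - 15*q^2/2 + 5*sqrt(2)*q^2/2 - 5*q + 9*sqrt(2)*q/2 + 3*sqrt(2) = (q/2 + 1)*(q - 3*sqrt(2)/2)*(q - sqrt(2))*(sqrt(2)*q + sqrt(2))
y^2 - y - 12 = (y - 4)*(y + 3)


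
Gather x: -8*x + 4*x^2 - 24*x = 4*x^2 - 32*x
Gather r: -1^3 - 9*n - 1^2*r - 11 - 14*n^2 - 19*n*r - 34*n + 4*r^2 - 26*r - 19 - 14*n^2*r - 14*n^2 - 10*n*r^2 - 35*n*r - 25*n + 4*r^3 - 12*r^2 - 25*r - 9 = -28*n^2 - 68*n + 4*r^3 + r^2*(-10*n - 8) + r*(-14*n^2 - 54*n - 52) - 40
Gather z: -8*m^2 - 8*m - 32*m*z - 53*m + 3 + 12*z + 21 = -8*m^2 - 61*m + z*(12 - 32*m) + 24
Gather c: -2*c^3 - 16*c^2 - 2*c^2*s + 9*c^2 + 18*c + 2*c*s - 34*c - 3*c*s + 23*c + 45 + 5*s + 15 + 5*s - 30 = -2*c^3 + c^2*(-2*s - 7) + c*(7 - s) + 10*s + 30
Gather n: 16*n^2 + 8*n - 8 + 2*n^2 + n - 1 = 18*n^2 + 9*n - 9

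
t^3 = t^3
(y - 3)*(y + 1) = y^2 - 2*y - 3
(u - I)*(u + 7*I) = u^2 + 6*I*u + 7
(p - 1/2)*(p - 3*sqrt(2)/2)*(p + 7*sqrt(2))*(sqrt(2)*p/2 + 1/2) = sqrt(2)*p^4/2 - sqrt(2)*p^3/4 + 6*p^3 - 31*sqrt(2)*p^2/4 - 3*p^2 - 21*p/2 + 31*sqrt(2)*p/8 + 21/4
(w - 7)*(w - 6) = w^2 - 13*w + 42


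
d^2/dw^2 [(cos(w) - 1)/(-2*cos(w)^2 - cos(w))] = (-18*sin(w)^4/cos(w)^3 - 4*sin(w)^2 - 10 - 13/cos(w) + 12/cos(w)^2 + 20/cos(w)^3)/(2*cos(w) + 1)^3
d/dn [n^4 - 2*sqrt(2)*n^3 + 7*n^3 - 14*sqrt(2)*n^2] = n*(4*n^2 - 6*sqrt(2)*n + 21*n - 28*sqrt(2))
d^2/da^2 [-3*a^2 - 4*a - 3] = -6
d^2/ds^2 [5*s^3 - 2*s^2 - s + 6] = 30*s - 4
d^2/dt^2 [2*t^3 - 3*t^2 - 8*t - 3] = 12*t - 6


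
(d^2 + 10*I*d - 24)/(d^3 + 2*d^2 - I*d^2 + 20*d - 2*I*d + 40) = (d + 6*I)/(d^2 + d*(2 - 5*I) - 10*I)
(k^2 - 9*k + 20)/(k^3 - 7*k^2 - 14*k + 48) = (k^2 - 9*k + 20)/(k^3 - 7*k^2 - 14*k + 48)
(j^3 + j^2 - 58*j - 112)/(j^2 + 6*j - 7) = (j^2 - 6*j - 16)/(j - 1)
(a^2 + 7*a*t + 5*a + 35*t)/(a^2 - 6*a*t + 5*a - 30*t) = (-a - 7*t)/(-a + 6*t)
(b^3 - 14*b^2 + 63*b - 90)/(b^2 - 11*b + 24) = (b^2 - 11*b + 30)/(b - 8)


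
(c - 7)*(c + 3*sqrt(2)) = c^2 - 7*c + 3*sqrt(2)*c - 21*sqrt(2)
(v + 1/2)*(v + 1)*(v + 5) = v^3 + 13*v^2/2 + 8*v + 5/2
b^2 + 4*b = b*(b + 4)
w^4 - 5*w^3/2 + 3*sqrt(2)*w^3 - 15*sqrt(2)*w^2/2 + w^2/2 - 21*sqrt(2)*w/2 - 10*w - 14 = (w - 7/2)*(w + 1)*(w + sqrt(2))*(w + 2*sqrt(2))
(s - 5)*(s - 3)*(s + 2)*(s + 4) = s^4 - 2*s^3 - 25*s^2 + 26*s + 120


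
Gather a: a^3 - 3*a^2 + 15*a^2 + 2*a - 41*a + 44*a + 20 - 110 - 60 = a^3 + 12*a^2 + 5*a - 150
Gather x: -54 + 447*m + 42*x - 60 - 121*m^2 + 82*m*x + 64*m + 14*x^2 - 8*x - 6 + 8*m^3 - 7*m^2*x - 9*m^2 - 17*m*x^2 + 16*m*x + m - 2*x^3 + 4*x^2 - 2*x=8*m^3 - 130*m^2 + 512*m - 2*x^3 + x^2*(18 - 17*m) + x*(-7*m^2 + 98*m + 32) - 120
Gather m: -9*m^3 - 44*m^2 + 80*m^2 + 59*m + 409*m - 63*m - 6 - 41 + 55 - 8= -9*m^3 + 36*m^2 + 405*m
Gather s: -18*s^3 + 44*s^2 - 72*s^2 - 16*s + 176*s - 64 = -18*s^3 - 28*s^2 + 160*s - 64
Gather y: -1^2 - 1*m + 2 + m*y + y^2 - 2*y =-m + y^2 + y*(m - 2) + 1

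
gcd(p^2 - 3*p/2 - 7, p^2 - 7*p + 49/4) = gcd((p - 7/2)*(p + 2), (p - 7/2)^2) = p - 7/2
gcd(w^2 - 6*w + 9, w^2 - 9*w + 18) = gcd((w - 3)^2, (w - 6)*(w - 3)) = w - 3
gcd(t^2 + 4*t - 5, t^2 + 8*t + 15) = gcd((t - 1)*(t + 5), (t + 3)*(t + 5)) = t + 5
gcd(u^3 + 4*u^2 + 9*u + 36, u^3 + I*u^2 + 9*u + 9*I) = u^2 + 9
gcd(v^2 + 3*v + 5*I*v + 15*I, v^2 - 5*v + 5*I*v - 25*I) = v + 5*I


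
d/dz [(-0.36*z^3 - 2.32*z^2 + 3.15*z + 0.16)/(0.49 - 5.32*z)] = (3.8304*z^3 + 11.8132*z^2 - 2.2736*z + 2.3947)/(28.3024*z^2 - 5.2136*z + 0.2401)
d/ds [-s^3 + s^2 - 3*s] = -3*s^2 + 2*s - 3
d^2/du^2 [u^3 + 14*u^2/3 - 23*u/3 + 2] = 6*u + 28/3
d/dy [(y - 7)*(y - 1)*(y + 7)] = 3*y^2 - 2*y - 49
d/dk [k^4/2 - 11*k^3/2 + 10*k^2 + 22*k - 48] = 2*k^3 - 33*k^2/2 + 20*k + 22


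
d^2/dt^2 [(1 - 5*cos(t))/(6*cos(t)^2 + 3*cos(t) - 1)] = (90*(1 - cos(2*t))^2 + 45*cos(t) + 126*cos(2*t) - 117*cos(3*t) - 374)*cos(t)/(2*(-6*sin(t)^2 + 3*cos(t) + 5)^3)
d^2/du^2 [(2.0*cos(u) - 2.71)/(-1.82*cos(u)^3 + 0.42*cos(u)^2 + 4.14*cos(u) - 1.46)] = ((161.578872 - 119.2464*cos(u))*(1.0*sin(u)^2 + 0.153846153846154*cos(u) - 0.241758241758242)^2*sin(u)^2 + ((2.0*cos(u) - 2.71)*(2.775*cos(u) + 0.84*cos(2*u) - 4.095*cos(3*u)) + (21.84*cos(u)^2 - 3.36*cos(u) - 16.56)*sin(u)^2)*(1.82*cos(u)^3 - 0.42*cos(u)^2 - 4.14*cos(u) + 1.46) + 2.0*(1.82*cos(u)^3 - 0.42*cos(u)^2 - 4.14*cos(u) + 1.46)^2*cos(u))/(1.82*cos(u)^3 - 0.42*cos(u)^2 - 4.14*cos(u) + 1.46)^3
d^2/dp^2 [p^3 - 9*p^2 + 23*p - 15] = 6*p - 18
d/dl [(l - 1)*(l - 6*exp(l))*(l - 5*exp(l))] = -11*l^2*exp(l) + 3*l^2 + 60*l*exp(2*l) - 11*l*exp(l) - 2*l - 30*exp(2*l) + 11*exp(l)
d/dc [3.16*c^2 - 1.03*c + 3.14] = 6.32*c - 1.03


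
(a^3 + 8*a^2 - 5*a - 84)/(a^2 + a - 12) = a + 7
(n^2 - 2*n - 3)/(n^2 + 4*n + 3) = (n - 3)/(n + 3)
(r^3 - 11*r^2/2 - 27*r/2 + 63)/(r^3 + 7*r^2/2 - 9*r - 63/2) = (r - 6)/(r + 3)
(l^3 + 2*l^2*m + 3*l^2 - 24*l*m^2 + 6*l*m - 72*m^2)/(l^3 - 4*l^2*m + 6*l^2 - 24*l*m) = (l^2 + 6*l*m + 3*l + 18*m)/(l*(l + 6))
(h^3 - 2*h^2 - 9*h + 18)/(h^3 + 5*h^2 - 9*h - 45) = (h - 2)/(h + 5)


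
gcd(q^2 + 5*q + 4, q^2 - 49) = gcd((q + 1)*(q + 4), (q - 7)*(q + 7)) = 1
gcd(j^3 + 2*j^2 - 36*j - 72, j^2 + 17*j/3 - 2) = j + 6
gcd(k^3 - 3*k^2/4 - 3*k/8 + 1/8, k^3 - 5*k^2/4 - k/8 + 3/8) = k^2 - k/2 - 1/2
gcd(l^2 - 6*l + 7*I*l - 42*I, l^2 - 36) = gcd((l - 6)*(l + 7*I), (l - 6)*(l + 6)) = l - 6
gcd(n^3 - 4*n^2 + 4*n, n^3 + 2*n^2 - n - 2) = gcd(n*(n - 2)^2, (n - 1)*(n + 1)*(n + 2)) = 1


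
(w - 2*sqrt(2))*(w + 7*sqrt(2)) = w^2 + 5*sqrt(2)*w - 28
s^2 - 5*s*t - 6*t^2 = (s - 6*t)*(s + t)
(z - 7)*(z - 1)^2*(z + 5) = z^4 - 4*z^3 - 30*z^2 + 68*z - 35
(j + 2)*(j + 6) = j^2 + 8*j + 12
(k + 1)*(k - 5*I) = k^2 + k - 5*I*k - 5*I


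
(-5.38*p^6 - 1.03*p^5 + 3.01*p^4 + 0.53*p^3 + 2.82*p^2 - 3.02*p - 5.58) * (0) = 0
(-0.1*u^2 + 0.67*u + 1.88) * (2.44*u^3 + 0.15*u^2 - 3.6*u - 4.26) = -0.244*u^5 + 1.6198*u^4 + 5.0477*u^3 - 1.704*u^2 - 9.6222*u - 8.0088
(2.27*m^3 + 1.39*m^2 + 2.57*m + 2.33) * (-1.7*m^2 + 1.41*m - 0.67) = -3.859*m^5 + 0.8377*m^4 - 3.93*m^3 - 1.2686*m^2 + 1.5634*m - 1.5611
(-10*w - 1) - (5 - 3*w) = -7*w - 6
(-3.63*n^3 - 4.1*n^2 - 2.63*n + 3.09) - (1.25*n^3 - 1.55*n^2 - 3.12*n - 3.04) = -4.88*n^3 - 2.55*n^2 + 0.49*n + 6.13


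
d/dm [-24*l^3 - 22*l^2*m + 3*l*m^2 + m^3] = -22*l^2 + 6*l*m + 3*m^2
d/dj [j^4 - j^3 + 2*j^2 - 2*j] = 4*j^3 - 3*j^2 + 4*j - 2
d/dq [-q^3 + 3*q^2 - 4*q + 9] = -3*q^2 + 6*q - 4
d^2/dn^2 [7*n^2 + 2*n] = 14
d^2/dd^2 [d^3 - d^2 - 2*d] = 6*d - 2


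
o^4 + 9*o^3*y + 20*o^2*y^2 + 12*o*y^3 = o*(o + y)*(o + 2*y)*(o + 6*y)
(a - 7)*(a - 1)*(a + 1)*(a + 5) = a^4 - 2*a^3 - 36*a^2 + 2*a + 35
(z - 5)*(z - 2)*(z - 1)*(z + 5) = z^4 - 3*z^3 - 23*z^2 + 75*z - 50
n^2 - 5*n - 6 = (n - 6)*(n + 1)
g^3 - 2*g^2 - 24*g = g*(g - 6)*(g + 4)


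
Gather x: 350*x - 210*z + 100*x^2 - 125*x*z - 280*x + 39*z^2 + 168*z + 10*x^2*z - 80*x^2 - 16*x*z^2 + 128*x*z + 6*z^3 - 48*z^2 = x^2*(10*z + 20) + x*(-16*z^2 + 3*z + 70) + 6*z^3 - 9*z^2 - 42*z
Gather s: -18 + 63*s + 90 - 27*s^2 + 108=-27*s^2 + 63*s + 180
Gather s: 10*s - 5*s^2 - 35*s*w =-5*s^2 + s*(10 - 35*w)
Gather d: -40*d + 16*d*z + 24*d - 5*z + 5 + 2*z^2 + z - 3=d*(16*z - 16) + 2*z^2 - 4*z + 2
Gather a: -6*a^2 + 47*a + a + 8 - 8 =-6*a^2 + 48*a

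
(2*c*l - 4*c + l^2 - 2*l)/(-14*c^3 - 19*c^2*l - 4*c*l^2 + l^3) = (2 - l)/(7*c^2 + 6*c*l - l^2)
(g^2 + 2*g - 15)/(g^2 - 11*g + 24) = (g + 5)/(g - 8)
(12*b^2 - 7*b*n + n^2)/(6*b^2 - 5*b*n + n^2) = (4*b - n)/(2*b - n)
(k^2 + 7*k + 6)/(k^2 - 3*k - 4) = (k + 6)/(k - 4)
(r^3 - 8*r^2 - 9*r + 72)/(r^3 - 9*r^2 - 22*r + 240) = (r^2 - 9)/(r^2 - r - 30)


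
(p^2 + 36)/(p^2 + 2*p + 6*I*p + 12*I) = (p - 6*I)/(p + 2)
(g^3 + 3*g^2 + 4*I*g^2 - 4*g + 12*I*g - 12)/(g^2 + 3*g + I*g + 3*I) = (g^2 + 4*I*g - 4)/(g + I)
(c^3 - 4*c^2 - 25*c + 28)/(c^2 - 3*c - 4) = (-c^3 + 4*c^2 + 25*c - 28)/(-c^2 + 3*c + 4)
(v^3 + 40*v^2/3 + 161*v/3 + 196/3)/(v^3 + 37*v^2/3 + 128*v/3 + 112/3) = (3*v + 7)/(3*v + 4)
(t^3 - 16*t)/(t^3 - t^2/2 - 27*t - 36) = 2*t*(t - 4)/(2*t^2 - 9*t - 18)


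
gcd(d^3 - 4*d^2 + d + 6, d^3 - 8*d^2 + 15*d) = d - 3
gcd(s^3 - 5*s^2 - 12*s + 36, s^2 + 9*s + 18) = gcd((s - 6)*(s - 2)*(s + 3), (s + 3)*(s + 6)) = s + 3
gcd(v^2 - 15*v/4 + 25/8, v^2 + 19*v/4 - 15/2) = v - 5/4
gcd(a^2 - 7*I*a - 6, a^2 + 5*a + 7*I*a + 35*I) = 1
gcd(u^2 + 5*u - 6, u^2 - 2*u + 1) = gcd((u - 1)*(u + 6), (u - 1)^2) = u - 1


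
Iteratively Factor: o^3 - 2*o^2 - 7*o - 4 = (o - 4)*(o^2 + 2*o + 1) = (o - 4)*(o + 1)*(o + 1)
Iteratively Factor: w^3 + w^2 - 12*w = (w)*(w^2 + w - 12) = w*(w - 3)*(w + 4)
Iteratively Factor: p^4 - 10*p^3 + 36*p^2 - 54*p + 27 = (p - 1)*(p^3 - 9*p^2 + 27*p - 27) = (p - 3)*(p - 1)*(p^2 - 6*p + 9) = (p - 3)^2*(p - 1)*(p - 3)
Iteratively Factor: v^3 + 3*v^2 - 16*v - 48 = (v + 3)*(v^2 - 16) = (v + 3)*(v + 4)*(v - 4)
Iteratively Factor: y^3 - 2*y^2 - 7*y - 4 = (y + 1)*(y^2 - 3*y - 4) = (y + 1)^2*(y - 4)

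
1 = 1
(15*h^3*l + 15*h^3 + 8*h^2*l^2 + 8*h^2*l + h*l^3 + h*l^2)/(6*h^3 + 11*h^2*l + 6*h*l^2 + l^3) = h*(5*h*l + 5*h + l^2 + l)/(2*h^2 + 3*h*l + l^2)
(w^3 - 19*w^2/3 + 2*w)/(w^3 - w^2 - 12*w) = (-w^2 + 19*w/3 - 2)/(-w^2 + w + 12)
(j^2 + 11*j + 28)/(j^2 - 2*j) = (j^2 + 11*j + 28)/(j*(j - 2))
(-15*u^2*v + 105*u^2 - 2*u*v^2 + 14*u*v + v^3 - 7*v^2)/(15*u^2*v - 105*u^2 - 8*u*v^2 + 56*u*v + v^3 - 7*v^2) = (-3*u - v)/(3*u - v)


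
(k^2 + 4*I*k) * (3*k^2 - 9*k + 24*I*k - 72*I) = 3*k^4 - 9*k^3 + 36*I*k^3 - 96*k^2 - 108*I*k^2 + 288*k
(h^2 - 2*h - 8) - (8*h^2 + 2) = -7*h^2 - 2*h - 10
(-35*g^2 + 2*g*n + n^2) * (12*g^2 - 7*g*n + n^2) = -420*g^4 + 269*g^3*n - 37*g^2*n^2 - 5*g*n^3 + n^4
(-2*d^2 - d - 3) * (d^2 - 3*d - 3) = -2*d^4 + 5*d^3 + 6*d^2 + 12*d + 9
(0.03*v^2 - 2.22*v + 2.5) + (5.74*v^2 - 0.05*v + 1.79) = 5.77*v^2 - 2.27*v + 4.29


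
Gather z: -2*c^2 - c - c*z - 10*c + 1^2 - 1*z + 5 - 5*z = -2*c^2 - 11*c + z*(-c - 6) + 6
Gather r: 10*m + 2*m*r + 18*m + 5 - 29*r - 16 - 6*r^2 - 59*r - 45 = 28*m - 6*r^2 + r*(2*m - 88) - 56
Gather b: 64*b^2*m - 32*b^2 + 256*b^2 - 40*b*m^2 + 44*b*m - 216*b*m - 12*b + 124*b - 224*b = b^2*(64*m + 224) + b*(-40*m^2 - 172*m - 112)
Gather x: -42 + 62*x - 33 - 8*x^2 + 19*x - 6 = -8*x^2 + 81*x - 81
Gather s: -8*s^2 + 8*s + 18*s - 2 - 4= -8*s^2 + 26*s - 6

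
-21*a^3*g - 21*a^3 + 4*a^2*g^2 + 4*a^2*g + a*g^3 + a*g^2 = (-3*a + g)*(7*a + g)*(a*g + a)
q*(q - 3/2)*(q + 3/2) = q^3 - 9*q/4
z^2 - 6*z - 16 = (z - 8)*(z + 2)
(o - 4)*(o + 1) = o^2 - 3*o - 4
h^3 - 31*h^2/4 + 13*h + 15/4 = (h - 5)*(h - 3)*(h + 1/4)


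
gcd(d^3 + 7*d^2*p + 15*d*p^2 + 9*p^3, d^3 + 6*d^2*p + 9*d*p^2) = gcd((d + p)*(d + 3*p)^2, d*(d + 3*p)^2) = d^2 + 6*d*p + 9*p^2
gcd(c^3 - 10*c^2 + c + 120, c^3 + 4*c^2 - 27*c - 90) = c^2 - 2*c - 15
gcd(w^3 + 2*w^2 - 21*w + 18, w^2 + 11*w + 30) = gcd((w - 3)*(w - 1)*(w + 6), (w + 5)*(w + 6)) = w + 6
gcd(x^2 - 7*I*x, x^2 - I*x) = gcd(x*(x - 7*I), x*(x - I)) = x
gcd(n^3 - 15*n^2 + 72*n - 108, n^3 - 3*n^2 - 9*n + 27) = n - 3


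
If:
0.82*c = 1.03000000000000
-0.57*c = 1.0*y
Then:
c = 1.26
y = -0.72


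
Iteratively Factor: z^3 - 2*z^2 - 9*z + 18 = (z - 3)*(z^2 + z - 6) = (z - 3)*(z + 3)*(z - 2)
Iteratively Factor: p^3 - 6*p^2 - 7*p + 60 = (p - 5)*(p^2 - p - 12) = (p - 5)*(p + 3)*(p - 4)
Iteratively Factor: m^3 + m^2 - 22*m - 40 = (m + 2)*(m^2 - m - 20) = (m + 2)*(m + 4)*(m - 5)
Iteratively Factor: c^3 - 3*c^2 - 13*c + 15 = (c - 1)*(c^2 - 2*c - 15) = (c - 5)*(c - 1)*(c + 3)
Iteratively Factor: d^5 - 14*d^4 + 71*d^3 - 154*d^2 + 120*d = (d - 2)*(d^4 - 12*d^3 + 47*d^2 - 60*d) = (d - 3)*(d - 2)*(d^3 - 9*d^2 + 20*d) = d*(d - 3)*(d - 2)*(d^2 - 9*d + 20) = d*(d - 4)*(d - 3)*(d - 2)*(d - 5)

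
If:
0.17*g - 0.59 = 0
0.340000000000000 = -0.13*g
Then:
No Solution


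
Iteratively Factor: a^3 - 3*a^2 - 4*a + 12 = (a - 2)*(a^2 - a - 6) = (a - 3)*(a - 2)*(a + 2)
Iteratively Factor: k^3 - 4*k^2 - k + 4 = (k - 1)*(k^2 - 3*k - 4) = (k - 1)*(k + 1)*(k - 4)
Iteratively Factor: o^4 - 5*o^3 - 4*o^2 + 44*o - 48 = (o - 4)*(o^3 - o^2 - 8*o + 12) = (o - 4)*(o - 2)*(o^2 + o - 6) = (o - 4)*(o - 2)^2*(o + 3)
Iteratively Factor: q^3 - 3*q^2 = (q)*(q^2 - 3*q) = q*(q - 3)*(q)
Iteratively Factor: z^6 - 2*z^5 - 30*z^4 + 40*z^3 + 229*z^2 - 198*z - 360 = (z - 3)*(z^5 + z^4 - 27*z^3 - 41*z^2 + 106*z + 120) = (z - 3)*(z - 2)*(z^4 + 3*z^3 - 21*z^2 - 83*z - 60) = (z - 3)*(z - 2)*(z + 3)*(z^3 - 21*z - 20) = (z - 3)*(z - 2)*(z + 1)*(z + 3)*(z^2 - z - 20) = (z - 3)*(z - 2)*(z + 1)*(z + 3)*(z + 4)*(z - 5)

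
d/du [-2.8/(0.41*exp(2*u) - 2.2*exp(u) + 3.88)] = (2.296*exp(u) - 6.16)*exp(u)/(0.41*exp(2*u) - 2.2*exp(u) + 3.88)^2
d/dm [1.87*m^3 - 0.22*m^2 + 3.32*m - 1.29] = 5.61*m^2 - 0.44*m + 3.32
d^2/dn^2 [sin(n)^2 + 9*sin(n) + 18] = -9*sin(n) + 2*cos(2*n)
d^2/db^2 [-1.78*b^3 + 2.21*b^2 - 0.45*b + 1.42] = 4.42 - 10.68*b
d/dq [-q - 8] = -1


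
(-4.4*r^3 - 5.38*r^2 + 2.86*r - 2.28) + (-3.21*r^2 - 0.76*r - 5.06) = -4.4*r^3 - 8.59*r^2 + 2.1*r - 7.34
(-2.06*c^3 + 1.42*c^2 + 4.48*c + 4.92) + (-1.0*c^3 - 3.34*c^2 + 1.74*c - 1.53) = -3.06*c^3 - 1.92*c^2 + 6.22*c + 3.39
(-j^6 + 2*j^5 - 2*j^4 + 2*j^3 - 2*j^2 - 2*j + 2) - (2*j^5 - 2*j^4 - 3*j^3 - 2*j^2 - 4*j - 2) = -j^6 + 5*j^3 + 2*j + 4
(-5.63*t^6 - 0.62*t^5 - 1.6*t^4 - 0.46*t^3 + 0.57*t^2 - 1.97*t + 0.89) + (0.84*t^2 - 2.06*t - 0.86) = -5.63*t^6 - 0.62*t^5 - 1.6*t^4 - 0.46*t^3 + 1.41*t^2 - 4.03*t + 0.03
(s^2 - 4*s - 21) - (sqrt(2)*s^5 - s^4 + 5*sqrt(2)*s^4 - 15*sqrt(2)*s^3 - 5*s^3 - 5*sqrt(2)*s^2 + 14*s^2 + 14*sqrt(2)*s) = -sqrt(2)*s^5 - 5*sqrt(2)*s^4 + s^4 + 5*s^3 + 15*sqrt(2)*s^3 - 13*s^2 + 5*sqrt(2)*s^2 - 14*sqrt(2)*s - 4*s - 21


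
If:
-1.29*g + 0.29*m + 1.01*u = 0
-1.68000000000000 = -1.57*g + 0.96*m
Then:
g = 1.23815604648193*u - 0.622142765930277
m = 2.02490103435066*u - 2.76746264844847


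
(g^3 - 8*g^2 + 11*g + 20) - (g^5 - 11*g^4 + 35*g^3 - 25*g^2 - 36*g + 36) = -g^5 + 11*g^4 - 34*g^3 + 17*g^2 + 47*g - 16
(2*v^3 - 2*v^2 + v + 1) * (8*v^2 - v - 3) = 16*v^5 - 18*v^4 + 4*v^3 + 13*v^2 - 4*v - 3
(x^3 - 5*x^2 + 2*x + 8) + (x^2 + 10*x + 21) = x^3 - 4*x^2 + 12*x + 29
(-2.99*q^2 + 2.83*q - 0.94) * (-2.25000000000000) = 6.7275*q^2 - 6.3675*q + 2.115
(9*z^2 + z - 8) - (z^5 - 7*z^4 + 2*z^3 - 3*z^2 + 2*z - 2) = -z^5 + 7*z^4 - 2*z^3 + 12*z^2 - z - 6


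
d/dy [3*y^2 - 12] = 6*y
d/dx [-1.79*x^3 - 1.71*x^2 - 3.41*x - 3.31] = -5.37*x^2 - 3.42*x - 3.41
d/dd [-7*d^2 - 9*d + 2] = -14*d - 9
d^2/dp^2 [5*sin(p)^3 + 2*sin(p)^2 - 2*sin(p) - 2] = -45*sin(p)^3 - 8*sin(p)^2 + 32*sin(p) + 4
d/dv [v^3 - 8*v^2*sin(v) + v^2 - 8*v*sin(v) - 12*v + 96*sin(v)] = -8*v^2*cos(v) + 3*v^2 - 16*v*sin(v) - 8*v*cos(v) + 2*v - 8*sin(v) + 96*cos(v) - 12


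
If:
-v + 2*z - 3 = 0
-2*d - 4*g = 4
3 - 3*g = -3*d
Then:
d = -4/3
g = -1/3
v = 2*z - 3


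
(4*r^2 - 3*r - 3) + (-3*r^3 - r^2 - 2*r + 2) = -3*r^3 + 3*r^2 - 5*r - 1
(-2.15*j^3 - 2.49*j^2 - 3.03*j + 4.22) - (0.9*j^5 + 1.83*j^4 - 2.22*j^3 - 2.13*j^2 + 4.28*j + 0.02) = -0.9*j^5 - 1.83*j^4 + 0.0700000000000003*j^3 - 0.36*j^2 - 7.31*j + 4.2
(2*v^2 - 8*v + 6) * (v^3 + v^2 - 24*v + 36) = 2*v^5 - 6*v^4 - 50*v^3 + 270*v^2 - 432*v + 216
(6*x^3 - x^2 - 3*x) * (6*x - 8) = 36*x^4 - 54*x^3 - 10*x^2 + 24*x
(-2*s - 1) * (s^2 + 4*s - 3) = -2*s^3 - 9*s^2 + 2*s + 3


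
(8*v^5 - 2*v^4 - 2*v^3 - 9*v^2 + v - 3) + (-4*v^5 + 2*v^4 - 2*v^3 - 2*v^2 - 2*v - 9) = 4*v^5 - 4*v^3 - 11*v^2 - v - 12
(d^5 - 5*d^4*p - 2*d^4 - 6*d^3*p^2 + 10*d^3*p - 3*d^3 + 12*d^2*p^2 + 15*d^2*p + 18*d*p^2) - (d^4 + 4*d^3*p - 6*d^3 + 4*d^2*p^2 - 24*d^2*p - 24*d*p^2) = d^5 - 5*d^4*p - 3*d^4 - 6*d^3*p^2 + 6*d^3*p + 3*d^3 + 8*d^2*p^2 + 39*d^2*p + 42*d*p^2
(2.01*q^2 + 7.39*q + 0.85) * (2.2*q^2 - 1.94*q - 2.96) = 4.422*q^4 + 12.3586*q^3 - 18.4162*q^2 - 23.5234*q - 2.516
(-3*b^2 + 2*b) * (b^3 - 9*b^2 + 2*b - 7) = -3*b^5 + 29*b^4 - 24*b^3 + 25*b^2 - 14*b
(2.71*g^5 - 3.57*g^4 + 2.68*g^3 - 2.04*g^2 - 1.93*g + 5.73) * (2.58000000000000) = 6.9918*g^5 - 9.2106*g^4 + 6.9144*g^3 - 5.2632*g^2 - 4.9794*g + 14.7834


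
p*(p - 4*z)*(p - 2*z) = p^3 - 6*p^2*z + 8*p*z^2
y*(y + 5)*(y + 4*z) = y^3 + 4*y^2*z + 5*y^2 + 20*y*z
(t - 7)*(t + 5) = t^2 - 2*t - 35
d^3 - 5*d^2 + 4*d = d*(d - 4)*(d - 1)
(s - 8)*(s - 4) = s^2 - 12*s + 32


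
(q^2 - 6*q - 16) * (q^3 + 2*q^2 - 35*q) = q^5 - 4*q^4 - 63*q^3 + 178*q^2 + 560*q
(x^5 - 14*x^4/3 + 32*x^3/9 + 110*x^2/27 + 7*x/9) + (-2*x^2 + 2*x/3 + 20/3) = x^5 - 14*x^4/3 + 32*x^3/9 + 56*x^2/27 + 13*x/9 + 20/3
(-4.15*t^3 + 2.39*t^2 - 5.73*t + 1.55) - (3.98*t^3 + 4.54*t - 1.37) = -8.13*t^3 + 2.39*t^2 - 10.27*t + 2.92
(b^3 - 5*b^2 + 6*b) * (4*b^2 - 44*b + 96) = 4*b^5 - 64*b^4 + 340*b^3 - 744*b^2 + 576*b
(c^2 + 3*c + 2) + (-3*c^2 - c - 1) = -2*c^2 + 2*c + 1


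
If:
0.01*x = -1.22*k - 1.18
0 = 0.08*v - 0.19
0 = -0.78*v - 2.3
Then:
No Solution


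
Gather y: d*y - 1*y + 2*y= y*(d + 1)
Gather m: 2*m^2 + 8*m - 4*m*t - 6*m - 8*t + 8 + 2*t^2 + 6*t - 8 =2*m^2 + m*(2 - 4*t) + 2*t^2 - 2*t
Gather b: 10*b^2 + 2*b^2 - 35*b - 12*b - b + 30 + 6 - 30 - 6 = 12*b^2 - 48*b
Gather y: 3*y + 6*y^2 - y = 6*y^2 + 2*y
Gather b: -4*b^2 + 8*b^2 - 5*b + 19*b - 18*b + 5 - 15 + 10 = 4*b^2 - 4*b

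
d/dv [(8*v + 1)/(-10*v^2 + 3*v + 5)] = (80*v^2 + 20*v + 37)/(100*v^4 - 60*v^3 - 91*v^2 + 30*v + 25)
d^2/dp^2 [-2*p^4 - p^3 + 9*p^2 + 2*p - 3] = -24*p^2 - 6*p + 18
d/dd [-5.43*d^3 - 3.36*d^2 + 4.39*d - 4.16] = -16.29*d^2 - 6.72*d + 4.39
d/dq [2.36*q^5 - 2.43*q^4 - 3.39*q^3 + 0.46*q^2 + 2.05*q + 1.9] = 11.8*q^4 - 9.72*q^3 - 10.17*q^2 + 0.92*q + 2.05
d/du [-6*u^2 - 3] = -12*u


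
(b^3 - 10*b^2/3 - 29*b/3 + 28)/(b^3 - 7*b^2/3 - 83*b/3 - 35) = (3*b^2 - 19*b + 28)/(3*b^2 - 16*b - 35)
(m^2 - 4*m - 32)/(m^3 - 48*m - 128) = 1/(m + 4)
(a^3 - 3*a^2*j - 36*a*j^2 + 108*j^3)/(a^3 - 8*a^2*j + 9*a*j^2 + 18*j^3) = (a + 6*j)/(a + j)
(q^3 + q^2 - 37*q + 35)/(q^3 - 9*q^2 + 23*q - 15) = (q + 7)/(q - 3)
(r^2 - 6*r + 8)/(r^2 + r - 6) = (r - 4)/(r + 3)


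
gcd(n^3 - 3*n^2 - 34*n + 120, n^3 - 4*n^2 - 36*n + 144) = n^2 + 2*n - 24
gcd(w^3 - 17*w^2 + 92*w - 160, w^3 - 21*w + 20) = w - 4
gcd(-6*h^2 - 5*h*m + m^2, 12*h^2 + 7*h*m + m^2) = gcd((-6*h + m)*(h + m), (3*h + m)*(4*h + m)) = 1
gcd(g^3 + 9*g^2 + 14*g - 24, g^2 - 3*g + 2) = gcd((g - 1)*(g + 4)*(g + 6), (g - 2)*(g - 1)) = g - 1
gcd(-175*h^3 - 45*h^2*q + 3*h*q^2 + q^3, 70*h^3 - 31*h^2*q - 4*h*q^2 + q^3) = -35*h^2 - 2*h*q + q^2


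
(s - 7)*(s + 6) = s^2 - s - 42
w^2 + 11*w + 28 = (w + 4)*(w + 7)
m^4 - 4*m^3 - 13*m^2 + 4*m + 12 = (m - 6)*(m - 1)*(m + 1)*(m + 2)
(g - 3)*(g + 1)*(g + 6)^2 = g^4 + 10*g^3 + 9*g^2 - 108*g - 108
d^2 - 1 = (d - 1)*(d + 1)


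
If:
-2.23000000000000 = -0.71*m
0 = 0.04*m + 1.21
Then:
No Solution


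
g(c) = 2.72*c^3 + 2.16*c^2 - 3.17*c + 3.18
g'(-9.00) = 618.91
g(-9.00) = -1776.21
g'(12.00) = 1223.71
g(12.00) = 4976.34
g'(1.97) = 37.01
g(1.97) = 26.11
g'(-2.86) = 51.22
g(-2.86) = -33.72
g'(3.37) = 104.06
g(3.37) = 121.13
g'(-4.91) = 172.34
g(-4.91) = -251.15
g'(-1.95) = 19.43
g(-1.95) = -2.59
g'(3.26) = 97.63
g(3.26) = 110.04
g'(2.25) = 47.86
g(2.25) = 37.96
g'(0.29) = -1.23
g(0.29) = 2.51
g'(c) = 8.16*c^2 + 4.32*c - 3.17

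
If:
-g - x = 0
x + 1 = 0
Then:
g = 1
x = -1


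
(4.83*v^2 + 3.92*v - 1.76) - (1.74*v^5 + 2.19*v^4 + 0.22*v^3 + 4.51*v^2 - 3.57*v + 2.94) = -1.74*v^5 - 2.19*v^4 - 0.22*v^3 + 0.32*v^2 + 7.49*v - 4.7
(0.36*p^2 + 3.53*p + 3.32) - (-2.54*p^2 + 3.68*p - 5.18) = 2.9*p^2 - 0.15*p + 8.5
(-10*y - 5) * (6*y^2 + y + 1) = -60*y^3 - 40*y^2 - 15*y - 5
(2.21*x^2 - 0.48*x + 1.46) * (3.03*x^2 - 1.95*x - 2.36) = 6.6963*x^4 - 5.7639*x^3 + 0.144200000000001*x^2 - 1.7142*x - 3.4456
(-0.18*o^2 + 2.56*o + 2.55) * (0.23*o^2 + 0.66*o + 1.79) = -0.0414*o^4 + 0.47*o^3 + 1.9539*o^2 + 6.2654*o + 4.5645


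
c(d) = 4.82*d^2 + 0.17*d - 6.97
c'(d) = 9.64*d + 0.17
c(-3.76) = 60.53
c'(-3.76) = -36.08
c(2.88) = 33.50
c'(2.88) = 27.93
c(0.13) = -6.87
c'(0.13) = 1.42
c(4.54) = 93.15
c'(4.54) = 43.94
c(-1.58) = 4.79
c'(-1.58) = -15.06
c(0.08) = -6.93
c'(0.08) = 0.94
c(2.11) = 14.85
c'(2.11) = 20.51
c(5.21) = 124.75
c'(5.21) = 50.39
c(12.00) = 689.15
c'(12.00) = 115.85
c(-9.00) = 381.92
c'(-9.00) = -86.59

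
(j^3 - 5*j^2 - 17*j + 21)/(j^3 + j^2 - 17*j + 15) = (j^2 - 4*j - 21)/(j^2 + 2*j - 15)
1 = 1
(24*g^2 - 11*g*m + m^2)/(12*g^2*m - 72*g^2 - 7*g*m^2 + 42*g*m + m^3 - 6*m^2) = (8*g - m)/(4*g*m - 24*g - m^2 + 6*m)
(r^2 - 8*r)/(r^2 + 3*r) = (r - 8)/(r + 3)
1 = 1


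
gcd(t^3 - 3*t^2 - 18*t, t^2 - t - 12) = t + 3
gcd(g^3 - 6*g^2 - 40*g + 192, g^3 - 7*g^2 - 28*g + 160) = g^2 - 12*g + 32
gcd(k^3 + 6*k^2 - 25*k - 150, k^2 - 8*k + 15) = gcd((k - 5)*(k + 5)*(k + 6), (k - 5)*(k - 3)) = k - 5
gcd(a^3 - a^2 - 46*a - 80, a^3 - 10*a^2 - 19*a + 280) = a^2 - 3*a - 40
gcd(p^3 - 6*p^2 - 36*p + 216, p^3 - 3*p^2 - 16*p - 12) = p - 6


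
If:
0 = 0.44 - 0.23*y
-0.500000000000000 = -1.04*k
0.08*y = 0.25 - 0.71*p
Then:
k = 0.48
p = 0.14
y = 1.91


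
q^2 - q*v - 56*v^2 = (q - 8*v)*(q + 7*v)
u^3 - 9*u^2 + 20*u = u*(u - 5)*(u - 4)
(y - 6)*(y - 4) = y^2 - 10*y + 24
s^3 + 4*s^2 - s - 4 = (s - 1)*(s + 1)*(s + 4)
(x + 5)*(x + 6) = x^2 + 11*x + 30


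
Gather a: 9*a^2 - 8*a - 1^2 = 9*a^2 - 8*a - 1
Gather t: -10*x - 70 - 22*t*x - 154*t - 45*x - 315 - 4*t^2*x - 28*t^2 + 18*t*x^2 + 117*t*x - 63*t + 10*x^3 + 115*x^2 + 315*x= t^2*(-4*x - 28) + t*(18*x^2 + 95*x - 217) + 10*x^3 + 115*x^2 + 260*x - 385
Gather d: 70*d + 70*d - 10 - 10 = 140*d - 20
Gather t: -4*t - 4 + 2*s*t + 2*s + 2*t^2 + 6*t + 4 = 2*s + 2*t^2 + t*(2*s + 2)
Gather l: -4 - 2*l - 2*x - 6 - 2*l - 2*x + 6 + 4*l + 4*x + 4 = 0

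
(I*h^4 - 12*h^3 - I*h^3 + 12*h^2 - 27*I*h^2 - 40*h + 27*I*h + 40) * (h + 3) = I*h^5 - 12*h^4 + 2*I*h^4 - 24*h^3 - 30*I*h^3 - 4*h^2 - 54*I*h^2 - 80*h + 81*I*h + 120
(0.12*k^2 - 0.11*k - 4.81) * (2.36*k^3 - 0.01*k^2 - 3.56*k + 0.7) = 0.2832*k^5 - 0.2608*k^4 - 11.7777*k^3 + 0.5237*k^2 + 17.0466*k - 3.367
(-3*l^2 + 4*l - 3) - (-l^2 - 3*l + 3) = -2*l^2 + 7*l - 6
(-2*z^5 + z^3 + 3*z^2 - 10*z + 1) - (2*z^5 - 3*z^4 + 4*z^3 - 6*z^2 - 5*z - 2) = -4*z^5 + 3*z^4 - 3*z^3 + 9*z^2 - 5*z + 3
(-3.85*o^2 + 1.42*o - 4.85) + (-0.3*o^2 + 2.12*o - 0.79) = -4.15*o^2 + 3.54*o - 5.64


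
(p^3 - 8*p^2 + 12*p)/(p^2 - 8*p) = (p^2 - 8*p + 12)/(p - 8)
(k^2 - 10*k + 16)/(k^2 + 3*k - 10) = (k - 8)/(k + 5)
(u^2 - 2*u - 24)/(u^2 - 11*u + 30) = (u + 4)/(u - 5)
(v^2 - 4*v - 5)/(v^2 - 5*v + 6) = (v^2 - 4*v - 5)/(v^2 - 5*v + 6)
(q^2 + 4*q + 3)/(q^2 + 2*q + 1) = (q + 3)/(q + 1)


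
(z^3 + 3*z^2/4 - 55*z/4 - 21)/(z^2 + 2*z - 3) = (z^2 - 9*z/4 - 7)/(z - 1)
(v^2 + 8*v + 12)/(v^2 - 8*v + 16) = (v^2 + 8*v + 12)/(v^2 - 8*v + 16)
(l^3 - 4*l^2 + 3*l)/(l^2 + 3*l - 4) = l*(l - 3)/(l + 4)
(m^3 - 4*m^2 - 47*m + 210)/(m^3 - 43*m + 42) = (m - 5)/(m - 1)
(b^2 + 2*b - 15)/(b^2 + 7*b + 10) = (b - 3)/(b + 2)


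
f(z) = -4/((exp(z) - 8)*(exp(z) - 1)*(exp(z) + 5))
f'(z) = 4*exp(z)/((exp(z) - 8)*(exp(z) - 1)*(exp(z) + 5)^2) + 4*exp(z)/((exp(z) - 8)*(exp(z) - 1)^2*(exp(z) + 5)) + 4*exp(z)/((exp(z) - 8)^2*(exp(z) - 1)*(exp(z) + 5)) = ((exp(z) - 8)*(exp(z) - 1) + (exp(z) - 8)*(exp(z) + 5) + (exp(z) - 1)*(exp(z) + 5))/((exp(z) - 8)^2*(exp(z) + 5)^2*sinh(z/2)^2)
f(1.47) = 0.03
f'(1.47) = -0.02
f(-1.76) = -0.12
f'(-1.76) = -0.02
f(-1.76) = -0.12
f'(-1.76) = -0.02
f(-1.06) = -0.15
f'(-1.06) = -0.08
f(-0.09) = -1.11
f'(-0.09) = -11.75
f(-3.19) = -0.10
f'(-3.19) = -0.00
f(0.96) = 0.06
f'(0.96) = -0.09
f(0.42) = 0.18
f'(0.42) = -0.53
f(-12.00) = -0.10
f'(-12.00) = 0.00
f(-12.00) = -0.10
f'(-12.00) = 0.00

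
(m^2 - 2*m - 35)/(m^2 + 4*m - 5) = (m - 7)/(m - 1)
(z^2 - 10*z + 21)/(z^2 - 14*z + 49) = (z - 3)/(z - 7)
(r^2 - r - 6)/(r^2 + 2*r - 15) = (r + 2)/(r + 5)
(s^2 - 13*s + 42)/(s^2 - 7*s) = (s - 6)/s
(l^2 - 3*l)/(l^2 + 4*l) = (l - 3)/(l + 4)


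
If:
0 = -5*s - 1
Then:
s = -1/5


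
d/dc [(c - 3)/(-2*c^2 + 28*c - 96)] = (-c^2/2 + 7*c + (c - 7)*(c - 3) - 24)/(c^2 - 14*c + 48)^2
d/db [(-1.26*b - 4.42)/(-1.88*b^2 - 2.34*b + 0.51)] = (2.3688*b^2 + 2.9484*b - (1.26*b + 4.42)*(3.76*b + 2.34) - 0.6426)/(1.88*b^2 + 2.34*b - 0.51)^2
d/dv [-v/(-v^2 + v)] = -1/(v - 1)^2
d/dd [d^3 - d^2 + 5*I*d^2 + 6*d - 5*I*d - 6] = 3*d^2 + d*(-2 + 10*I) + 6 - 5*I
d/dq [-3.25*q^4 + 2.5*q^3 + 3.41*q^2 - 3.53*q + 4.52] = -13.0*q^3 + 7.5*q^2 + 6.82*q - 3.53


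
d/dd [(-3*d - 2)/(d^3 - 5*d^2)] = (6*d^2 - 9*d - 20)/(d^3*(d^2 - 10*d + 25))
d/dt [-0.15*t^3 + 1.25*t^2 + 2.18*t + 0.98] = -0.45*t^2 + 2.5*t + 2.18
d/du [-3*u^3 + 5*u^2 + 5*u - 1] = -9*u^2 + 10*u + 5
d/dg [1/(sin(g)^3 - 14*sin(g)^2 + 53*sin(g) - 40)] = (-3*sin(g)^2 + 28*sin(g) - 53)*cos(g)/(sin(g)^3 - 14*sin(g)^2 + 53*sin(g) - 40)^2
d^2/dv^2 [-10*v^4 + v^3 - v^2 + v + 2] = -120*v^2 + 6*v - 2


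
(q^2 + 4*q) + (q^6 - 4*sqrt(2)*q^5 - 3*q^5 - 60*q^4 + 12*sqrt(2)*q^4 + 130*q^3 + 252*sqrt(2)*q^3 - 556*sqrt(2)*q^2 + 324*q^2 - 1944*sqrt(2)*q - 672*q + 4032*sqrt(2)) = q^6 - 4*sqrt(2)*q^5 - 3*q^5 - 60*q^4 + 12*sqrt(2)*q^4 + 130*q^3 + 252*sqrt(2)*q^3 - 556*sqrt(2)*q^2 + 325*q^2 - 1944*sqrt(2)*q - 668*q + 4032*sqrt(2)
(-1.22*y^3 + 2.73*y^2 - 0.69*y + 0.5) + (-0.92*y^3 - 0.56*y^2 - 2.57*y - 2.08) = -2.14*y^3 + 2.17*y^2 - 3.26*y - 1.58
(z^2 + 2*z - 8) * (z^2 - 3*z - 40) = z^4 - z^3 - 54*z^2 - 56*z + 320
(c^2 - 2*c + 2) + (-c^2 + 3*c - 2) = c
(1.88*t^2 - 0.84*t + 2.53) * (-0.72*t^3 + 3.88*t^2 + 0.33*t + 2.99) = -1.3536*t^5 + 7.8992*t^4 - 4.4604*t^3 + 15.1604*t^2 - 1.6767*t + 7.5647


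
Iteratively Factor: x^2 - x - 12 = (x + 3)*(x - 4)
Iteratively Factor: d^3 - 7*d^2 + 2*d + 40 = (d - 5)*(d^2 - 2*d - 8) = (d - 5)*(d - 4)*(d + 2)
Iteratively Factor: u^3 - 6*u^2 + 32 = (u + 2)*(u^2 - 8*u + 16) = (u - 4)*(u + 2)*(u - 4)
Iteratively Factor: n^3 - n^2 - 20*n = (n)*(n^2 - n - 20) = n*(n + 4)*(n - 5)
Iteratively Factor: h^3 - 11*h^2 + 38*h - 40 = (h - 4)*(h^2 - 7*h + 10) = (h - 4)*(h - 2)*(h - 5)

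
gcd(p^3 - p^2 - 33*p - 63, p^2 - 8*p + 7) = p - 7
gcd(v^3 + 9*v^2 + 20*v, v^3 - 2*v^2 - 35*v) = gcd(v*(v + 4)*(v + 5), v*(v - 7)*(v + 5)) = v^2 + 5*v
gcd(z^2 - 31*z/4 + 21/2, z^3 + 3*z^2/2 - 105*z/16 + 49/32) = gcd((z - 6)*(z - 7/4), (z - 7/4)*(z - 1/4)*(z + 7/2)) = z - 7/4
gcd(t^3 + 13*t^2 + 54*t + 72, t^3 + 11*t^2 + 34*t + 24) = t^2 + 10*t + 24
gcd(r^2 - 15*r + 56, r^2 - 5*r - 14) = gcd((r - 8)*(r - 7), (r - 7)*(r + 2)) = r - 7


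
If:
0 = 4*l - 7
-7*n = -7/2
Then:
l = 7/4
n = 1/2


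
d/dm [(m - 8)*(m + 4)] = 2*m - 4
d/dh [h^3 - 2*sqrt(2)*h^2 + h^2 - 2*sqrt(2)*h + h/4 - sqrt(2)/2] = 3*h^2 - 4*sqrt(2)*h + 2*h - 2*sqrt(2) + 1/4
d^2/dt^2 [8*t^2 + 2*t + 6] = 16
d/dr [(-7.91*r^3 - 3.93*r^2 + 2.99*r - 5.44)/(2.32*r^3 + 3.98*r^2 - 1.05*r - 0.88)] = (-22.3642*r^4 + 2.73740000000001*r^3 + 50.9711*r^2 + 50.2192*r - 8.3432)/(5.3824*r^6 + 18.4672*r^5 + 10.9684*r^4 - 12.4412*r^3 - 5.9023*r^2 + 1.848*r + 0.7744)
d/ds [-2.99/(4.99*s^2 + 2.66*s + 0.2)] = (29.8402*s + 7.9534)/(4.99*s^2 + 2.66*s + 0.2)^2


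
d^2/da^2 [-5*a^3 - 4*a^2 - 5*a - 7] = -30*a - 8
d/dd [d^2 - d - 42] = 2*d - 1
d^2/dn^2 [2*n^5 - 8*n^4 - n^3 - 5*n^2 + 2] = 40*n^3 - 96*n^2 - 6*n - 10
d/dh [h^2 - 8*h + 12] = 2*h - 8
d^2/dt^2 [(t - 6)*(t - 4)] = 2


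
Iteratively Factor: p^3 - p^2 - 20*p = (p + 4)*(p^2 - 5*p) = (p - 5)*(p + 4)*(p)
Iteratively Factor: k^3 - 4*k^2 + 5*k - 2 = (k - 1)*(k^2 - 3*k + 2) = (k - 1)^2*(k - 2)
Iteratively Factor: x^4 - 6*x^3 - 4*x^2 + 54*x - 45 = (x + 3)*(x^3 - 9*x^2 + 23*x - 15) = (x - 5)*(x + 3)*(x^2 - 4*x + 3) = (x - 5)*(x - 1)*(x + 3)*(x - 3)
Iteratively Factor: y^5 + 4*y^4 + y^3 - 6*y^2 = (y - 1)*(y^4 + 5*y^3 + 6*y^2) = y*(y - 1)*(y^3 + 5*y^2 + 6*y) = y^2*(y - 1)*(y^2 + 5*y + 6) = y^2*(y - 1)*(y + 2)*(y + 3)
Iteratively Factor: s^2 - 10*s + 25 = (s - 5)*(s - 5)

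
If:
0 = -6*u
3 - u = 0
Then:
No Solution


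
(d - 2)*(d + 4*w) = d^2 + 4*d*w - 2*d - 8*w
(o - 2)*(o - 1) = o^2 - 3*o + 2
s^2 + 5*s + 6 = (s + 2)*(s + 3)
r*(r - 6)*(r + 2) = r^3 - 4*r^2 - 12*r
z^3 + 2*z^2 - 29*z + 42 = (z - 3)*(z - 2)*(z + 7)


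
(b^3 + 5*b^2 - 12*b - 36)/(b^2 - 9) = (b^2 + 8*b + 12)/(b + 3)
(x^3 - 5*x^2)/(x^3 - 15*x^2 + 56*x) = x*(x - 5)/(x^2 - 15*x + 56)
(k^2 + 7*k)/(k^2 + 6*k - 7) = k/(k - 1)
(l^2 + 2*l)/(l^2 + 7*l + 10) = l/(l + 5)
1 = 1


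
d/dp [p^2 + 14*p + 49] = 2*p + 14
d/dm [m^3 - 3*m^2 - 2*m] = 3*m^2 - 6*m - 2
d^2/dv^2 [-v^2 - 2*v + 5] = -2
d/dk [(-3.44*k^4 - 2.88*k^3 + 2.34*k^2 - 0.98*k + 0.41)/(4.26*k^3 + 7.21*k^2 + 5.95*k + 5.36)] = (-14.6544*k^6 - 49.6048*k^5 - 92.1372*k^4 - 99.676*k^3 - 30.5614*k^2 + 19.1726*k - 7.6923)/(18.1476*k^6 + 61.4292*k^5 + 102.6781*k^4 + 131.4662*k^3 + 112.6937*k^2 + 63.784*k + 28.7296)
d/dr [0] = 0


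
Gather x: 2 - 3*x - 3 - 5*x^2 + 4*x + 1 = -5*x^2 + x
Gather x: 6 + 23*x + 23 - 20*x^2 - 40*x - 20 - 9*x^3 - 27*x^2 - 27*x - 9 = -9*x^3 - 47*x^2 - 44*x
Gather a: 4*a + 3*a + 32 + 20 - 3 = 7*a + 49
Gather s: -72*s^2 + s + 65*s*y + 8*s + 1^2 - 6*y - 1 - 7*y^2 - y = -72*s^2 + s*(65*y + 9) - 7*y^2 - 7*y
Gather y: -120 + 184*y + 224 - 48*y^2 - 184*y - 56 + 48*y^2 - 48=0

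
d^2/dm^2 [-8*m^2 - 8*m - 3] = -16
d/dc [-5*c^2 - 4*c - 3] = -10*c - 4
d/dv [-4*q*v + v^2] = -4*q + 2*v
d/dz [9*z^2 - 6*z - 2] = 18*z - 6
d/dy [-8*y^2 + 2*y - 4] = 2 - 16*y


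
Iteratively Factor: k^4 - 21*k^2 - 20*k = (k - 5)*(k^3 + 5*k^2 + 4*k) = (k - 5)*(k + 1)*(k^2 + 4*k) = (k - 5)*(k + 1)*(k + 4)*(k)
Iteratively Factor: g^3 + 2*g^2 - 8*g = (g)*(g^2 + 2*g - 8) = g*(g + 4)*(g - 2)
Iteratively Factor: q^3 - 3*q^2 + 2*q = (q - 1)*(q^2 - 2*q) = (q - 2)*(q - 1)*(q)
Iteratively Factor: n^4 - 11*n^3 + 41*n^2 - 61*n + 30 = (n - 1)*(n^3 - 10*n^2 + 31*n - 30) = (n - 3)*(n - 1)*(n^2 - 7*n + 10) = (n - 3)*(n - 2)*(n - 1)*(n - 5)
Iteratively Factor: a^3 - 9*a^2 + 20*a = (a - 4)*(a^2 - 5*a) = a*(a - 4)*(a - 5)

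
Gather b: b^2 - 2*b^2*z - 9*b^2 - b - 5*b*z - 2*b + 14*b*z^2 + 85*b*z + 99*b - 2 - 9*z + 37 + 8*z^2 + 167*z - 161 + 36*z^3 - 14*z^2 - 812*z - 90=b^2*(-2*z - 8) + b*(14*z^2 + 80*z + 96) + 36*z^3 - 6*z^2 - 654*z - 216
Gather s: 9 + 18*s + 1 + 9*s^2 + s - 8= 9*s^2 + 19*s + 2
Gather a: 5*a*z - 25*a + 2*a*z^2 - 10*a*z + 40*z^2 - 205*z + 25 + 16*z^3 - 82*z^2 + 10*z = a*(2*z^2 - 5*z - 25) + 16*z^3 - 42*z^2 - 195*z + 25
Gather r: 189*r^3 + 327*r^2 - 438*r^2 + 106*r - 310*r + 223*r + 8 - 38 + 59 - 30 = 189*r^3 - 111*r^2 + 19*r - 1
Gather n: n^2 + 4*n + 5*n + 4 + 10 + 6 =n^2 + 9*n + 20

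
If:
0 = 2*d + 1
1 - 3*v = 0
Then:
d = -1/2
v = 1/3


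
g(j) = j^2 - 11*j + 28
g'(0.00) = -11.00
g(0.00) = 28.00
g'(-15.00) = -41.00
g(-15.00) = 418.00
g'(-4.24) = -19.48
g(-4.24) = 92.62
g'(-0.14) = -11.28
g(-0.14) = 29.56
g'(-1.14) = -13.28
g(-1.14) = 41.84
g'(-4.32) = -19.64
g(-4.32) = 94.18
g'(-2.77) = -16.54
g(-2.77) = 66.14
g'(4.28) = -2.44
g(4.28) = -0.76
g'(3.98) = -3.04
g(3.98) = 0.06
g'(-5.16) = -21.32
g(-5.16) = 111.39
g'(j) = 2*j - 11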